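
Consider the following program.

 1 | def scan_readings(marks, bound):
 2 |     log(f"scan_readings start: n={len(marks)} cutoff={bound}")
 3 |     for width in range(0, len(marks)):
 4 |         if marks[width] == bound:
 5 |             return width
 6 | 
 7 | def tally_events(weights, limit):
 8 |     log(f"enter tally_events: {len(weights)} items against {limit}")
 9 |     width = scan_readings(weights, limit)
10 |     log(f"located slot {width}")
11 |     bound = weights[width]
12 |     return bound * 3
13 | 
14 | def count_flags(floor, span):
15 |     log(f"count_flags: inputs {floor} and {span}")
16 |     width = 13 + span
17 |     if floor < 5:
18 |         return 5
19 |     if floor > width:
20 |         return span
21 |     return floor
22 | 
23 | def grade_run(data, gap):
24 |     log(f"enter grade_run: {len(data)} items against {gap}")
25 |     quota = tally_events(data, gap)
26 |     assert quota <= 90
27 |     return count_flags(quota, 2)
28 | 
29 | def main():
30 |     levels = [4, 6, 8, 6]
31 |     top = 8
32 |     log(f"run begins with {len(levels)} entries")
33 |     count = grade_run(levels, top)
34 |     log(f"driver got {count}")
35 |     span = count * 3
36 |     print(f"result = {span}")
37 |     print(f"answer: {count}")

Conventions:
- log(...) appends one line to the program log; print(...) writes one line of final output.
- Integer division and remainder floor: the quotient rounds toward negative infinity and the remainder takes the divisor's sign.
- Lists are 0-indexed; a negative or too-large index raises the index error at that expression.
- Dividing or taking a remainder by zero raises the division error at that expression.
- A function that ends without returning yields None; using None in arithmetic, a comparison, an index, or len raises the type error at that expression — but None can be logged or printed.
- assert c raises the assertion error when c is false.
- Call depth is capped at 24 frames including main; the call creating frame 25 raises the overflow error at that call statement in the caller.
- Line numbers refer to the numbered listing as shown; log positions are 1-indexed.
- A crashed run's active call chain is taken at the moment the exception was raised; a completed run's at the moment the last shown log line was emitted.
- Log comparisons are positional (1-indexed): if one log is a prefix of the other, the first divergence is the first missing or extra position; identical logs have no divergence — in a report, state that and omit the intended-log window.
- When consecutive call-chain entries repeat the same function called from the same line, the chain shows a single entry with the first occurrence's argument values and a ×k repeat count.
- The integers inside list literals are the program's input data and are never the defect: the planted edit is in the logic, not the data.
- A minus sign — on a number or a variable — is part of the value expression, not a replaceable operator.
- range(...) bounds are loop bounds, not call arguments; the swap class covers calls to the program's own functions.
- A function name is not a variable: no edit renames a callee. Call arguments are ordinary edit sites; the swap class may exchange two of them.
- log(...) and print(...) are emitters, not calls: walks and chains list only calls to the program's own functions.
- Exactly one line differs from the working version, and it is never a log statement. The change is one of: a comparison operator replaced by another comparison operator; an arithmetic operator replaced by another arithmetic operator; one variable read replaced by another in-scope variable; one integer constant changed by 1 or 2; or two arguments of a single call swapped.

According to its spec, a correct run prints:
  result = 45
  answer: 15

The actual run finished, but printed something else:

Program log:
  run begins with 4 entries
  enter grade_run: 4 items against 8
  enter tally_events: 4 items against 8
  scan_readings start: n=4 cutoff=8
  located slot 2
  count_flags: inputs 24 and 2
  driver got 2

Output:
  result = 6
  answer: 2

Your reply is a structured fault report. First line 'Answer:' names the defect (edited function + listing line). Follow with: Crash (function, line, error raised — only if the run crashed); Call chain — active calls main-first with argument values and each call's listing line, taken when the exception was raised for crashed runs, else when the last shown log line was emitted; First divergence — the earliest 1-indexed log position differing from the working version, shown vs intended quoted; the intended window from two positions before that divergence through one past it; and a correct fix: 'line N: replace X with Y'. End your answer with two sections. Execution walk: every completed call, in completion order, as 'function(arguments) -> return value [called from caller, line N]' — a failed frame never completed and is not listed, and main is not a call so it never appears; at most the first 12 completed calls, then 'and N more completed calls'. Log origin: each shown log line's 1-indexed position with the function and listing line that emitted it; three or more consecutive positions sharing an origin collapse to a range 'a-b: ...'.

Answer: the defect is in count_flags at line 20.
Key observation: The earliest visible damage is log position 7 — 'driver got 2' rather than the intended 'driver got 15'.
Call chain: main.
First divergence: at position 7 the run shows 'driver got 2' where the working version logs 'driver got 15'.
Intended log window:
  5: located slot 2
  6: count_flags: inputs 24 and 2
  7: driver got 15
Execution walk:
  scan_readings([4, 6, 8, 6], 8) -> 2  [called from tally_events, line 9]
  tally_events([4, 6, 8, 6], 8) -> 24  [called from grade_run, line 25]
  count_flags(24, 2) -> 2  [called from grade_run, line 27]
  grade_run([4, 6, 8, 6], 8) -> 2  [called from main, line 33]
Origin of each log line:
  1: logged in main at line 32
  2: logged in grade_run at line 24
  3: logged in tally_events at line 8
  4: logged in scan_readings at line 2
  5: logged in tally_events at line 10
  6: logged in count_flags at line 15
  7: logged in main at line 34
A correct fix: line 20: replace `span` with `width`.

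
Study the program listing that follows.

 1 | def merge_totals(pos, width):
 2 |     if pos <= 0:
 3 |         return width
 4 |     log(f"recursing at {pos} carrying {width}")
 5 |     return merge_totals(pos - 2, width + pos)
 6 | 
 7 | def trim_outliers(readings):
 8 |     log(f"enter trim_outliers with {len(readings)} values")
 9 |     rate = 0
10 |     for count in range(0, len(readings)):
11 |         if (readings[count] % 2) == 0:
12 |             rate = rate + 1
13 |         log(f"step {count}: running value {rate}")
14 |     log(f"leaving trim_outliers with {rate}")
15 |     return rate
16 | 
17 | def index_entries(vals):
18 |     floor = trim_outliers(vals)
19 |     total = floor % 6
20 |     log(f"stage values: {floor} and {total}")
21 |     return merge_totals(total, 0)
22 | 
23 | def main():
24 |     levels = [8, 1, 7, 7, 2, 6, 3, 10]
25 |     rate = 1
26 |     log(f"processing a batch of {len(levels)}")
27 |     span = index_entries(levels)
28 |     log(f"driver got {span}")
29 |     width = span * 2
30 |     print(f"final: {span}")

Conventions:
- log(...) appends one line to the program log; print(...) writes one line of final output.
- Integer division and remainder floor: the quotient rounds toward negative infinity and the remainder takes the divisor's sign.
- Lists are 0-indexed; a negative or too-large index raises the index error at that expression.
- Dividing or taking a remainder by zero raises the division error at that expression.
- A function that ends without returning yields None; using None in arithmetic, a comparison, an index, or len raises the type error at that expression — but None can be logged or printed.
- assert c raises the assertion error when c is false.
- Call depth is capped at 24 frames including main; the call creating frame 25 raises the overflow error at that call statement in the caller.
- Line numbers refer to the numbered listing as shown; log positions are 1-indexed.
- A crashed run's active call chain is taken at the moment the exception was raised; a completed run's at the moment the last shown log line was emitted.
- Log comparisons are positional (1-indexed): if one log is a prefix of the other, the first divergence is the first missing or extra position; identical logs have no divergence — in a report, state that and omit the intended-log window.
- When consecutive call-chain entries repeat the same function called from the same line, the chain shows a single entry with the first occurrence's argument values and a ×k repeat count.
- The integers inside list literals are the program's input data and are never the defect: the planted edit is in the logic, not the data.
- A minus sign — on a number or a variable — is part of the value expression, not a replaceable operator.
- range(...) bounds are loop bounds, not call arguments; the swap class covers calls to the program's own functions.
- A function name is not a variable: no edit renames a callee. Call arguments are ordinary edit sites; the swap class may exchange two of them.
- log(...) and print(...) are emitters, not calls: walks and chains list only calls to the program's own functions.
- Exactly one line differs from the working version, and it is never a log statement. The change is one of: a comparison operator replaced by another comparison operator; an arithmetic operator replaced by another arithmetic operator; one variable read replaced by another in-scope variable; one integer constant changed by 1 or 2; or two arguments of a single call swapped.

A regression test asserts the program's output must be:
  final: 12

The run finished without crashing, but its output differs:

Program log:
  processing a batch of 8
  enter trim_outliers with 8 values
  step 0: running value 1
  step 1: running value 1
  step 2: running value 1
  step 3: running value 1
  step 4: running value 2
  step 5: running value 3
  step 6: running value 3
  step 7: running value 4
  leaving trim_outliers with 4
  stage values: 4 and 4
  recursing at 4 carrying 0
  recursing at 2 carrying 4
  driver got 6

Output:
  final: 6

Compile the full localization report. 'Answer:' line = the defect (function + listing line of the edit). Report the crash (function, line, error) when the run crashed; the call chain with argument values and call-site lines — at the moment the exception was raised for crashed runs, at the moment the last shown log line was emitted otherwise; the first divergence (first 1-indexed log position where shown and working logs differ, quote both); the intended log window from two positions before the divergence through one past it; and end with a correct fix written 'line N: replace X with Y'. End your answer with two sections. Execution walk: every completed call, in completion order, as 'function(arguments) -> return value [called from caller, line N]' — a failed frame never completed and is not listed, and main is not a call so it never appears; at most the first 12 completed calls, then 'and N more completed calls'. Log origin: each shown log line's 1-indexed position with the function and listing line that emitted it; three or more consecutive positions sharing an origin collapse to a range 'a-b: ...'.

Answer: the defect is in main at line 30.
Key fact: No log line changed; the fault shows up purely in the output.
Call chain: main.
First divergence: none — the logs agree in full.
Execution walk:
  trim_outliers([8, 1, 7, 7, 2, 6, 3, 10]) -> 4  [called from index_entries, line 18]
  merge_totals(0, 6) -> 6  [called from merge_totals, line 5]
  merge_totals(2, 4) -> 6  [called from merge_totals, line 5]
  merge_totals(4, 0) -> 6  [called from index_entries, line 21]
  index_entries([8, 1, 7, 7, 2, 6, 3, 10]) -> 6  [called from main, line 27]
Log origins:
  1 — main, line 26
  2 — trim_outliers, line 8
  3-10 — trim_outliers, line 13
  11 — trim_outliers, line 14
  12 — index_entries, line 20
  13 — merge_totals, line 4
  14 — merge_totals, line 4
  15 — main, line 28
A correct fix: line 30: replace `span` with `width`.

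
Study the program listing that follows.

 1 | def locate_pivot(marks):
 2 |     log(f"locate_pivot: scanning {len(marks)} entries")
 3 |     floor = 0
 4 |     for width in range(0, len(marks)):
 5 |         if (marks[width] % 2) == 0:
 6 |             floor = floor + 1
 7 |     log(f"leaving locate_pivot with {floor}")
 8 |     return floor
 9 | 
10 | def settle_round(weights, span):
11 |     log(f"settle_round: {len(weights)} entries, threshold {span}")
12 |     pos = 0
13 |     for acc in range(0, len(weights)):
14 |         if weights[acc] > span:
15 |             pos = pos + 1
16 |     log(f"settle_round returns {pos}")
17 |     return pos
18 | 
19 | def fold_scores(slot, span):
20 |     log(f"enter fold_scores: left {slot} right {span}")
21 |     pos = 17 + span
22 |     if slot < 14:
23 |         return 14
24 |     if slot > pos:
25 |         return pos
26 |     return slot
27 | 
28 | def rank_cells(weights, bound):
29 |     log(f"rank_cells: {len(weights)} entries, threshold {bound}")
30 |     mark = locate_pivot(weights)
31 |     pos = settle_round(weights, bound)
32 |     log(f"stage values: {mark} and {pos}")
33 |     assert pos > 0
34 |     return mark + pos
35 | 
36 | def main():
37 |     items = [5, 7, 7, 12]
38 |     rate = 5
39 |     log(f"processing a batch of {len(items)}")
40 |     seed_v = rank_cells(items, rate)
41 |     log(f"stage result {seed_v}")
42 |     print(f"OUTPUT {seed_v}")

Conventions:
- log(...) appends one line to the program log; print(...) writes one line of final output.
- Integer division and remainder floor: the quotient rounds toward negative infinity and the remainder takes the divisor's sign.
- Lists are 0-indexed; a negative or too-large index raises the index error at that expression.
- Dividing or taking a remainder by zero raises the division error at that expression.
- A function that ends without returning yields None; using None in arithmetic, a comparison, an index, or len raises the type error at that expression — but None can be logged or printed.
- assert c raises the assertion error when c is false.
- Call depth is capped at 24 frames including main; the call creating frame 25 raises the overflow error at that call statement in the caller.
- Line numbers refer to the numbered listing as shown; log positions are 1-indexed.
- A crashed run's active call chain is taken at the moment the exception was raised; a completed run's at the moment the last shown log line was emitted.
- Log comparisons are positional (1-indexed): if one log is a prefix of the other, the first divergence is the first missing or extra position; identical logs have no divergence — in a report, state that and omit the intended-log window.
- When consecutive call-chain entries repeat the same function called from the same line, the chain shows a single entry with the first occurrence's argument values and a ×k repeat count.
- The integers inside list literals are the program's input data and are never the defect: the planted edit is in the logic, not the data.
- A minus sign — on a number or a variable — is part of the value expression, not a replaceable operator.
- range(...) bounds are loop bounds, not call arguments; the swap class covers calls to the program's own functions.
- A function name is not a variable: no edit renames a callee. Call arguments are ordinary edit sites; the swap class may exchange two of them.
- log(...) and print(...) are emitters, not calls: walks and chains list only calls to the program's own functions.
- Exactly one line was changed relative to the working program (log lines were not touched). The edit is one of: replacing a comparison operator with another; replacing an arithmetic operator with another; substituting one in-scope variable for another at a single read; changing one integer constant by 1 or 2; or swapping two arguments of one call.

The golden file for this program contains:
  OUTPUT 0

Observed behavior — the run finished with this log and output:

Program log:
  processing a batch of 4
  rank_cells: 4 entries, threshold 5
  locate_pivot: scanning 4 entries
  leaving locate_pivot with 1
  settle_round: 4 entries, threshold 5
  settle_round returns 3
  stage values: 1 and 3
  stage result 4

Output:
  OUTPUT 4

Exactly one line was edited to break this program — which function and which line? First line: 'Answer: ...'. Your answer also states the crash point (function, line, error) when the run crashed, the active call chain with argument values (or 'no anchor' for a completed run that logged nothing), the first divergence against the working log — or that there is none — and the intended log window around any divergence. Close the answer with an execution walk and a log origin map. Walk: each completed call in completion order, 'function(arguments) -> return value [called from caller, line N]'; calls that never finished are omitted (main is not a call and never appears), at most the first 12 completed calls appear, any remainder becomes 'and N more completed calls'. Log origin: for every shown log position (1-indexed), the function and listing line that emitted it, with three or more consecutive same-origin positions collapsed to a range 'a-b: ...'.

Answer: the defect is in rank_cells at line 34.
Key observation: Log line 8 is where behavior first shows: 'stage result 4' appears instead of 'stage result 0'.
Call chain: main.
First divergence: at position 8 the run shows 'stage result 4' where the working version logs 'stage result 0'.
Intended log window:
  6: settle_round returns 3
  7: stage values: 1 and 3
  8: stage result 0
Execution walk:
  locate_pivot([5, 7, 7, 12]) -> 1  [called from rank_cells, line 30]
  settle_round([5, 7, 7, 12], 5) -> 3  [called from rank_cells, line 31]
  rank_cells([5, 7, 7, 12], 5) -> 4  [called from main, line 40]
Origin of each log line:
  1: emitted by main (line 39)
  2: emitted by rank_cells (line 29)
  3: emitted by locate_pivot (line 2)
  4: emitted by locate_pivot (line 7)
  5: emitted by settle_round (line 11)
  6: emitted by settle_round (line 16)
  7: emitted by rank_cells (line 32)
  8: emitted by main (line 41)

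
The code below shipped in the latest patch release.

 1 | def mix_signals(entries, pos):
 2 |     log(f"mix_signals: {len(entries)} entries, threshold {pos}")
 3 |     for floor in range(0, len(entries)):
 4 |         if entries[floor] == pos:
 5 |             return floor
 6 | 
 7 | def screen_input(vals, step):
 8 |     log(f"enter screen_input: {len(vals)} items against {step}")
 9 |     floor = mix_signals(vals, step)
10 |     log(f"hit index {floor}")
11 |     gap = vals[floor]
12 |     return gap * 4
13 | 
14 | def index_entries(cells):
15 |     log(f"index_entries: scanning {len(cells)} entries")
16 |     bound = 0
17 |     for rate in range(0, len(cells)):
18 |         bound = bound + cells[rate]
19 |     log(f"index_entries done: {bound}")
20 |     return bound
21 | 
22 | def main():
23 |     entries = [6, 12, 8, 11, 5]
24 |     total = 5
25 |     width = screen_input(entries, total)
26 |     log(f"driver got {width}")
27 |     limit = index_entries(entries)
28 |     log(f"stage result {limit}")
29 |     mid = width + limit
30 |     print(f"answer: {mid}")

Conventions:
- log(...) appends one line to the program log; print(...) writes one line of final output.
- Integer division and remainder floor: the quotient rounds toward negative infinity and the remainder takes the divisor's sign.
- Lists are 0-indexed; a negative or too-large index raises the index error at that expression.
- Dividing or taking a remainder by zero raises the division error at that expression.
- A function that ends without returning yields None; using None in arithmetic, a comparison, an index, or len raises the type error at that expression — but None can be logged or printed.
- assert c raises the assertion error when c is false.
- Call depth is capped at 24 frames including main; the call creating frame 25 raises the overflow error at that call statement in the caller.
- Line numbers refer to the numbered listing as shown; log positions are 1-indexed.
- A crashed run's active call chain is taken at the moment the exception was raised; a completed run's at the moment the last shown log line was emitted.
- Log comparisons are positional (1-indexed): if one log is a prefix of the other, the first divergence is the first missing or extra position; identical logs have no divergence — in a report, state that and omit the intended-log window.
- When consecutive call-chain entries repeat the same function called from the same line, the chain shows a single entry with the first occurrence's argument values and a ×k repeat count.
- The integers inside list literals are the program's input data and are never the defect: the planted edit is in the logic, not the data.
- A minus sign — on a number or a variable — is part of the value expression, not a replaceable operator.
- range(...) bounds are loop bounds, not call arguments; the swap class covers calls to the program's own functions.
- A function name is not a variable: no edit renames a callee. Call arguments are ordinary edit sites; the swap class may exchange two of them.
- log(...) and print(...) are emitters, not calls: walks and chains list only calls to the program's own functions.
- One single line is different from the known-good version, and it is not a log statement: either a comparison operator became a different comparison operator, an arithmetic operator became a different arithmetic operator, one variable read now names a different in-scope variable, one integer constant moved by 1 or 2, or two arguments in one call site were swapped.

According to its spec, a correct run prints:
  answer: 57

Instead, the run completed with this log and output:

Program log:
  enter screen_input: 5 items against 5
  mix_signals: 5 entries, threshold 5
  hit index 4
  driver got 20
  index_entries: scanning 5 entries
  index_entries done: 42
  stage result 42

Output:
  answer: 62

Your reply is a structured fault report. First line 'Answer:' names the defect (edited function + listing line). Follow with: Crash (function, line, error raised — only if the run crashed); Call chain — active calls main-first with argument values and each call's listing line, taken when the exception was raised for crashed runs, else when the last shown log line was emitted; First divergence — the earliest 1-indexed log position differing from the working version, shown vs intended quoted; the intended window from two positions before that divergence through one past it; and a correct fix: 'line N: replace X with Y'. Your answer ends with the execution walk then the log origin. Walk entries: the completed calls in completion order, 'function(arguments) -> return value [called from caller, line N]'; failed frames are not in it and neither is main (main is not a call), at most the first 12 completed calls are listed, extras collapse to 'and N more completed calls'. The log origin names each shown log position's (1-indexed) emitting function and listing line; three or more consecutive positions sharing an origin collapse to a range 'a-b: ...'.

Answer: the defect is in screen_input at line 12.
The tell: Everything matches until log position 4, which reads 'driver got 20' in place of 'driver got 15'.
Call chain: main.
First divergence: position 4 — shown 'driver got 20', intended 'driver got 15'.
Intended log window:
  2: mix_signals: 5 entries, threshold 5
  3: hit index 4
  4: driver got 15
  5: index_entries: scanning 5 entries
Execution walk:
  mix_signals([6, 12, 8, 11, 5], 5) -> 4  [called from screen_input, line 9]
  screen_input([6, 12, 8, 11, 5], 5) -> 20  [called from main, line 25]
  index_entries([6, 12, 8, 11, 5]) -> 42  [called from main, line 27]
Log line origins:
  1 — screen_input, line 8
  2 — mix_signals, line 2
  3 — screen_input, line 10
  4 — main, line 26
  5 — index_entries, line 15
  6 — index_entries, line 19
  7 — main, line 28
A correct fix: line 12: replace `4` with `3`.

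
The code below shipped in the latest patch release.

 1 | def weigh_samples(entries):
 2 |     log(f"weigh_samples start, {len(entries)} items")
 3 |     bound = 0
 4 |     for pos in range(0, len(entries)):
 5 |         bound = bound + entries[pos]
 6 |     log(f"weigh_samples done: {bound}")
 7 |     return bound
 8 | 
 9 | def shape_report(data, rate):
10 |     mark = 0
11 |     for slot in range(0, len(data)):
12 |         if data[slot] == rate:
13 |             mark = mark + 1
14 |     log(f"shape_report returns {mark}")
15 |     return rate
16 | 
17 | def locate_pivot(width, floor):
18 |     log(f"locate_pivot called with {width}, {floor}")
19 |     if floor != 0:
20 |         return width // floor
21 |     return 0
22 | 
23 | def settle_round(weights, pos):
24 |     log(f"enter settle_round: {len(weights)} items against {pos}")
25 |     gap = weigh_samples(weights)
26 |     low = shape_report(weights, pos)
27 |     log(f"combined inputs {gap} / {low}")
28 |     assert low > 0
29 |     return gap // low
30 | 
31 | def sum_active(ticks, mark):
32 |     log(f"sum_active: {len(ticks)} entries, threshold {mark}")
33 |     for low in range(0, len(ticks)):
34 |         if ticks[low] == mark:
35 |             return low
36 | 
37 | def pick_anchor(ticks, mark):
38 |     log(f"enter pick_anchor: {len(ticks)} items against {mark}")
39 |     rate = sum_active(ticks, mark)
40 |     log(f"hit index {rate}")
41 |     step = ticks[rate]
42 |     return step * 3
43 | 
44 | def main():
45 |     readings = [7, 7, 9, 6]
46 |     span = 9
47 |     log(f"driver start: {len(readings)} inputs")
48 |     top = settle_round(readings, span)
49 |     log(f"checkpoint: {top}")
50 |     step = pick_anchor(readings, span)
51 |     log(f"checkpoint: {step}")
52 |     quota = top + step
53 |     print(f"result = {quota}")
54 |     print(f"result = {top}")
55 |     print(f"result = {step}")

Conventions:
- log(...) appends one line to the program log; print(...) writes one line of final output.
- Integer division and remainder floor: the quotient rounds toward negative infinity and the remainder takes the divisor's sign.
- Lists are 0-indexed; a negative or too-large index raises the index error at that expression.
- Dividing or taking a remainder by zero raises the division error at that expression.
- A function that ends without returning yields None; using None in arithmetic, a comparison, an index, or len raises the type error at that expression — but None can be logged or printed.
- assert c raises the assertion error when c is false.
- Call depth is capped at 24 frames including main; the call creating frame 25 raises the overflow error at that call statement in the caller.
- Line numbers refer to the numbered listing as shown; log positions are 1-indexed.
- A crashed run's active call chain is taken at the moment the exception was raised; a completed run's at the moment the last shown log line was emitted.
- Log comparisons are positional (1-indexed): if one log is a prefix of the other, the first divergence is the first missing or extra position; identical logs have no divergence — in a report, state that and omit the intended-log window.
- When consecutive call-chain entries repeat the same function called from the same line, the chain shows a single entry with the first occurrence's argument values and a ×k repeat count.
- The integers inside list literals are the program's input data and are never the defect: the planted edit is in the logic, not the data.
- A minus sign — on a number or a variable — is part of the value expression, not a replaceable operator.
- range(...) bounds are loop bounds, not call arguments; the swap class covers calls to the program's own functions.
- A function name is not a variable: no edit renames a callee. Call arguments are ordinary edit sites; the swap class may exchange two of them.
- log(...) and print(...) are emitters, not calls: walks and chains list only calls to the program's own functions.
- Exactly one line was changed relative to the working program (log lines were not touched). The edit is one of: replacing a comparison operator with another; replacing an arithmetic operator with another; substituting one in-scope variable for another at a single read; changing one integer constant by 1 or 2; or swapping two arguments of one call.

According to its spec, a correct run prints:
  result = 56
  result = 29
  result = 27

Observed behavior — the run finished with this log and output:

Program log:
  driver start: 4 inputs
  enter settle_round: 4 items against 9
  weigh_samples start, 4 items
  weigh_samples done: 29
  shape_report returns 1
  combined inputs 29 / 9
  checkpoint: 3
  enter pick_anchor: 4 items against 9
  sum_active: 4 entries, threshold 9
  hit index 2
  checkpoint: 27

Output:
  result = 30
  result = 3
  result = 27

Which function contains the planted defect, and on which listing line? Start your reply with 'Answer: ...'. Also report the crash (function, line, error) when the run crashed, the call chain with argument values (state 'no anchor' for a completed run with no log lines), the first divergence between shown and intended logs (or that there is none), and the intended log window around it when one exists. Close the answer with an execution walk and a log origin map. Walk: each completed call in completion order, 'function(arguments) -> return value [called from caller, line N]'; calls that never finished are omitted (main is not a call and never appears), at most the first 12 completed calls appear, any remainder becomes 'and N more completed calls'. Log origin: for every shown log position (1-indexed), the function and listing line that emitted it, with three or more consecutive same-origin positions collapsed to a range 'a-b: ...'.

Answer: the defect is in shape_report at line 15.
Key observation: Log line 6 is where behavior first shows: 'combined inputs 29 / 9' appears instead of 'combined inputs 29 / 1'.
Call chain: main.
First divergence: position 6 — shown 'combined inputs 29 / 9', intended 'combined inputs 29 / 1'.
Intended log window:
  4: weigh_samples done: 29
  5: shape_report returns 1
  6: combined inputs 29 / 1
  7: checkpoint: 29
Execution walk:
  weigh_samples([7, 7, 9, 6]) -> 29  [called from settle_round, line 25]
  shape_report([7, 7, 9, 6], 9) -> 9  [called from settle_round, line 26]
  settle_round([7, 7, 9, 6], 9) -> 3  [called from main, line 48]
  sum_active([7, 7, 9, 6], 9) -> 2  [called from pick_anchor, line 39]
  pick_anchor([7, 7, 9, 6], 9) -> 27  [called from main, line 50]
Log origin:
  1 — main, line 47
  2 — settle_round, line 24
  3 — weigh_samples, line 2
  4 — weigh_samples, line 6
  5 — shape_report, line 14
  6 — settle_round, line 27
  7 — main, line 49
  8 — pick_anchor, line 38
  9 — sum_active, line 32
  10 — pick_anchor, line 40
  11 — main, line 51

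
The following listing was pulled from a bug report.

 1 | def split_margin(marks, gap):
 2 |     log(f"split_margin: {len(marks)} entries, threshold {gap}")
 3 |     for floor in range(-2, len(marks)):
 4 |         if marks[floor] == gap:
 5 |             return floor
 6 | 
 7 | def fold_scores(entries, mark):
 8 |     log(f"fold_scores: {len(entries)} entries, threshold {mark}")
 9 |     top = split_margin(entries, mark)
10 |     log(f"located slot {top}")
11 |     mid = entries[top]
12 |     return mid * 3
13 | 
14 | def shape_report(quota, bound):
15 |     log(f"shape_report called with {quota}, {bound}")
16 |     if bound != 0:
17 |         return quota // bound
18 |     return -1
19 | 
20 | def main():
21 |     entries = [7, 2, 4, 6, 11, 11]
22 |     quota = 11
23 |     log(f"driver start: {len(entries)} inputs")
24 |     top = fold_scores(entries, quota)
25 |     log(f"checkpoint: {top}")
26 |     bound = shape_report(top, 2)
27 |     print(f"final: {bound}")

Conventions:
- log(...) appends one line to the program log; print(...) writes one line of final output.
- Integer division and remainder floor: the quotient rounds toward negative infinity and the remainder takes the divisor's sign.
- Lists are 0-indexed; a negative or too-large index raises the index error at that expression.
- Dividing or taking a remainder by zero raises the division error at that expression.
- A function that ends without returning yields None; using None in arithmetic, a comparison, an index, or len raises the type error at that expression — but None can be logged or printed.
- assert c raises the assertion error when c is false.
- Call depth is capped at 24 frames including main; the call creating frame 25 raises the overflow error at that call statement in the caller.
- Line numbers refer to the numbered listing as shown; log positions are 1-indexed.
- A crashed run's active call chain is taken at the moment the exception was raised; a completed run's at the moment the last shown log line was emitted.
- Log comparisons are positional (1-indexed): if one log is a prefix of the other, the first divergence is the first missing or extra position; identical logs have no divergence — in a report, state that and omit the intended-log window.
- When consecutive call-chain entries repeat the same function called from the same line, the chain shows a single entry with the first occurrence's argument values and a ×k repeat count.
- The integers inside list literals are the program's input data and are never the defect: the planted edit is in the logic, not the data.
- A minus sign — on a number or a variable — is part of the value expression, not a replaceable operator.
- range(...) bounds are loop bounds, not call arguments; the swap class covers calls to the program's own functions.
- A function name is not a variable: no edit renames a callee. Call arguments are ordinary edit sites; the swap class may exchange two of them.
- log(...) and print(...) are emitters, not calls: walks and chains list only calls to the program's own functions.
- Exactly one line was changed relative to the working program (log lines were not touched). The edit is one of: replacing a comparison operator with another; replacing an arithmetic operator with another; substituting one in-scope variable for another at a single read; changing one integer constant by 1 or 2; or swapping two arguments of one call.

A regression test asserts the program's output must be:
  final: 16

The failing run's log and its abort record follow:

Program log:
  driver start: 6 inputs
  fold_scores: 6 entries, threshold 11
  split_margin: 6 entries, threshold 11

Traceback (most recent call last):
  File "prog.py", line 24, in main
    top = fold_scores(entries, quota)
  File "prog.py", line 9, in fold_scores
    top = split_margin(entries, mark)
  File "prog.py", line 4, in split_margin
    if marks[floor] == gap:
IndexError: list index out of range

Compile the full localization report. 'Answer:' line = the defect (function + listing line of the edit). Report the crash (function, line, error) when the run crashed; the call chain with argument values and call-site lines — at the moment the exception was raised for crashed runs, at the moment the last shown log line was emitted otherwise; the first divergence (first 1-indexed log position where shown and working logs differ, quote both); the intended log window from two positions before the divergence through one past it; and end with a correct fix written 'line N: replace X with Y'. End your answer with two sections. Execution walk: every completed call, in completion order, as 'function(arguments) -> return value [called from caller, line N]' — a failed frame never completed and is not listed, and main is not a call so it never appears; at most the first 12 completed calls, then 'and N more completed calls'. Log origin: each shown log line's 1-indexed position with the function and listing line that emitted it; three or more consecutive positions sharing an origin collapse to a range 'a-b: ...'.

Answer: the defect is in split_margin at line 3.
Key fact: A complete run would log 'located slot 4' next, but this one stopped at 3 lines.
Crash: split_margin, line 4, IndexError.
Call chain: main -> fold_scores([7, 2, 4, 6, 11, 11], 11) (called at line 24) -> split_margin([7, 2, 4, 6, 11, 11], 11) (called at line 9).
First divergence: position 4 — the faulty run's log ends after 3 lines; the working version continues with 'located slot 4'.
Intended log window:
  2: fold_scores: 6 entries, threshold 11
  3: split_margin: 6 entries, threshold 11
  4: located slot 4
  5: checkpoint: 33
Execution walk:
  (no call completed)
Log origins:
  1 — main, line 23
  2 — fold_scores, line 8
  3 — split_margin, line 2
A correct fix: line 3: replace `-2` with `0`.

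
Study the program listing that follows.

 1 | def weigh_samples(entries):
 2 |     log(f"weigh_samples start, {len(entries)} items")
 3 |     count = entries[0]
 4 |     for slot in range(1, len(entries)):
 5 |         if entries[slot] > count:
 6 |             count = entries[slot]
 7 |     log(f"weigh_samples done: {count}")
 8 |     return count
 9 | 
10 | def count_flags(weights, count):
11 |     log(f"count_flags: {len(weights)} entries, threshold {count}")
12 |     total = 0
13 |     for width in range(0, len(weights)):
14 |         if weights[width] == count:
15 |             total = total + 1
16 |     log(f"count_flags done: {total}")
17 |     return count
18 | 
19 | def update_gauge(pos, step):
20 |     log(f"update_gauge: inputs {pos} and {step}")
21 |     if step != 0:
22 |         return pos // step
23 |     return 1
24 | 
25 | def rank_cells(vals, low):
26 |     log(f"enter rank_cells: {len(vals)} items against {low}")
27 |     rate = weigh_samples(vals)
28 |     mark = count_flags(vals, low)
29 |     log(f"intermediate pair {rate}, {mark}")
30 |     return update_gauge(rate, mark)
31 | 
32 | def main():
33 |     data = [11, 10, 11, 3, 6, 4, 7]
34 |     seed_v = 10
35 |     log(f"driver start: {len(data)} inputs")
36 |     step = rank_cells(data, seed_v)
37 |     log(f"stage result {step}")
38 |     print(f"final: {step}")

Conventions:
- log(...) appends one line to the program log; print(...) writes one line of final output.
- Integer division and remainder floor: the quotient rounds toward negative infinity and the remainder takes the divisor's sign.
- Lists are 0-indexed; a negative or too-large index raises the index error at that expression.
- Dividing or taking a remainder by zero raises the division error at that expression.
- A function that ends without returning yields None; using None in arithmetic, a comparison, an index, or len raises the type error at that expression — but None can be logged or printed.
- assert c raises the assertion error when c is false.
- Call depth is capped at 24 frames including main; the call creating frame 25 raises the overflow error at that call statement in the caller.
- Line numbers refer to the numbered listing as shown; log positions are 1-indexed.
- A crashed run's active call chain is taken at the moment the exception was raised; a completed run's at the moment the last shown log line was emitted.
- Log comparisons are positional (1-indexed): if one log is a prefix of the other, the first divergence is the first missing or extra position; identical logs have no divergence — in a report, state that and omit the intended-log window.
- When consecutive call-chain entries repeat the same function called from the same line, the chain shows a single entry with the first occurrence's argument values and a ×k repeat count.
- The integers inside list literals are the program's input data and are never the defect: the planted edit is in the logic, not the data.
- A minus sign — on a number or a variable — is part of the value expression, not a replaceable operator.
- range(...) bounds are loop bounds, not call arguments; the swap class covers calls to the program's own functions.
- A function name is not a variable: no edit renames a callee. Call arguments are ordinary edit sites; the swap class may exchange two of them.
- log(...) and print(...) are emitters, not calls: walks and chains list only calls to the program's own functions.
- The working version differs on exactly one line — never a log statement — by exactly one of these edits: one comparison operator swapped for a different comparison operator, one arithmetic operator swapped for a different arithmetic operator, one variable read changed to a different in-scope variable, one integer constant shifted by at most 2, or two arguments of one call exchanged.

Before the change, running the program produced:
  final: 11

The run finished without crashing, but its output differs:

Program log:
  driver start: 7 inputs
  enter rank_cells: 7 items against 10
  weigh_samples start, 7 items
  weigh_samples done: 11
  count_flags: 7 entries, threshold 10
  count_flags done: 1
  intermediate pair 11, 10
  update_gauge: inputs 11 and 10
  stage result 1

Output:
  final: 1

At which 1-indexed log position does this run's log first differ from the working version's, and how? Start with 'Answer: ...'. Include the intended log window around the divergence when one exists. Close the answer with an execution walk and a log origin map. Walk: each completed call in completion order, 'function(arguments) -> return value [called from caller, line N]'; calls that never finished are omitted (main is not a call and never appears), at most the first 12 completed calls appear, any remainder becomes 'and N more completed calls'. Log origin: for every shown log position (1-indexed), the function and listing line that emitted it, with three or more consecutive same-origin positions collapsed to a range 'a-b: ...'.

Answer: position 7; shown 'intermediate pair 11, 10' vs intended 'intermediate pair 11, 1'.
Intended log window:
  5: count_flags: 7 entries, threshold 10
  6: count_flags done: 1
  7: intermediate pair 11, 1
  8: update_gauge: inputs 11 and 1
Execution walk:
  weigh_samples([11, 10, 11, 3, 6, 4, 7]) -> 11  [called from rank_cells, line 27]
  count_flags([11, 10, 11, 3, 6, 4, 7], 10) -> 10  [called from rank_cells, line 28]
  update_gauge(11, 10) -> 1  [called from rank_cells, line 30]
  rank_cells([11, 10, 11, 3, 6, 4, 7], 10) -> 1  [called from main, line 36]
Origin of each log line:
  1: from main, line 35
  2: from rank_cells, line 26
  3: from weigh_samples, line 2
  4: from weigh_samples, line 7
  5: from count_flags, line 11
  6: from count_flags, line 16
  7: from rank_cells, line 29
  8: from update_gauge, line 20
  9: from main, line 37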